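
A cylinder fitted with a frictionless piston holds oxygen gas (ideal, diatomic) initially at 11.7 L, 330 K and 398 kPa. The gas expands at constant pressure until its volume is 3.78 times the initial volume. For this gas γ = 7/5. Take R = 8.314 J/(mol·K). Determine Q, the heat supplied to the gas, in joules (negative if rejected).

45300 J

n = P₁V₁/(RT₁) = 398×11.7/(8.314×330) = 1.70 mol.
Isobaric: P stays 398 kPa; V/T = const ⇒ T₂ = 1250 K, V₂ = 44.2 L.
W = PΔV = 398×(44.2−11.7) kPa·L = 12900 J.
ΔU = nCvΔT = 1.70×20.8×(1250−330) = 32400 J.
Q = ΔU + W = nCpΔT = 45300 J.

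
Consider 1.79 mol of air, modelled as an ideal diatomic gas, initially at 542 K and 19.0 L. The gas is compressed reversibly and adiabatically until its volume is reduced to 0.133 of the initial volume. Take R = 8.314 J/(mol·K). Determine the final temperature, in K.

P₁ = nRT₁/V₁ = 1.79×8.314×542/19.0 = 425 kPa.
Adiabatic: TV^(γ−1) = const ⇒ T₂ = 542×(7.52)^0.400 = 1210 K; PV^γ = const ⇒ P₂ = 7150 kPa.

1210 K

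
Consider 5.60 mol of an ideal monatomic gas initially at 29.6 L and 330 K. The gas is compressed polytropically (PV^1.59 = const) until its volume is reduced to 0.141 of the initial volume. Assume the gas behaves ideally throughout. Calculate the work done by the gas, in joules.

P₁ = nRT₁/V₁ = 5.60×8.314×330/29.6 = 519 kPa.
Polytropic n=1.59: T₂ = T₁(V₁/V₂)^(n−1) = 330×(7.09)^0.59 = 1050 K; P₂ = P₁(V₁/V₂)^n = 11700 kPa.
W = (P₁V₁−P₂V₂)/(n−1) = (519×29.6−11700×4.17)/0.59 = -56700 J.

-56700 J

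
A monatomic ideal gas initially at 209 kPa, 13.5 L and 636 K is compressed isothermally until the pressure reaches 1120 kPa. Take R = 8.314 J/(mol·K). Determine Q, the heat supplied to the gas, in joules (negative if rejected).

n = P₁V₁/(RT₁) = 209×13.5/(8.314×636) = 0.534 mol.
Isothermal: T stays 636 K; PV = const ⇒ V₂ = 2.52 L, P₂ = 1120 kPa.
ΔU = 0 (ideal gas, T constant).
W = nRT ln(V₂/V₁) = 0.534×8.314×636×ln(0.187) = -4740 J.
Q = ΔU + W = -4740 J.

-4740 J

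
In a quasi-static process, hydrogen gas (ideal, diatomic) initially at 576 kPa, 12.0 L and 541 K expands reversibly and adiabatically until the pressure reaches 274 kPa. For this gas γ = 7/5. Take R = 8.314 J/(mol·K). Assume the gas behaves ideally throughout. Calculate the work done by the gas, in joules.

n = P₁V₁/(RT₁) = 576×12.0/(8.314×541) = 1.54 mol.
Adiabatic: T₂/T₁ = (P₂/P₁)^((γ−1)/γ) ⇒ T₂ = 541×(0.476)^0.286 = 438 K; V₂ = 20.4 L.
ΔU = nCvΔT = 1.54×20.8×(438−541) = -3310 J.
Q = 0 for an adiabatic process, so W = −ΔU = 3310 J.

3310 J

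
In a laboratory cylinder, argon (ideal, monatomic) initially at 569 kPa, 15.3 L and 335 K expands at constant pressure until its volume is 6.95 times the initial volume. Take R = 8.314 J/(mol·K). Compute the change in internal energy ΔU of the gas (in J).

77700 J

n = P₁V₁/(RT₁) = 569×15.3/(8.314×335) = 3.13 mol.
Isobaric: P stays 569 kPa; V/T = const ⇒ T₂ = 2330 K, V₂ = 106 L.
For an ideal gas ΔU = nCvΔT with Cv = (3/2)R = 12.5 J/(mol·K).
ΔU = 3.13×12.5×(2330−335) = 77700 J.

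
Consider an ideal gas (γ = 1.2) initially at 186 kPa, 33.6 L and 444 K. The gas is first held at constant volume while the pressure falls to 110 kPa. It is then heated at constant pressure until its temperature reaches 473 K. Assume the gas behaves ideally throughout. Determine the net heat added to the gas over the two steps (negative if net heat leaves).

n = P₁V₁/(RT₁) = 186×33.6/(8.314×444) = 1.69 mol.
Step 1 — Isochoric: V stays 33.6 L; P/T = const ⇒ T₂ = 263 K, P₂ = 110 kPa.
W = 0 (no volume change).
ΔU = nCvΔT = 1.69×41.6×(263−444) = -12800 J.
Q = ΔU = -12800 J.
State after step 1: P = 110 kPa, V = 33.6 L, T = 263 K.
Step 2 — Isobaric: P stays 110 kPa; V/T = const ⇒ T₂ = 473 K, V₂ = 60.5 L.
W = PΔV = 110×(60.5−33.6) kPa·L = 2960 J.
ΔU = nCvΔT = 1.69×41.6×(473−263) = 14800 J.
Q = ΔU + W = nCpΔT = 17800 J.
Net over both steps: W = 2960 J, Q = 5000 J, ΔU = 2040 J.

5000 J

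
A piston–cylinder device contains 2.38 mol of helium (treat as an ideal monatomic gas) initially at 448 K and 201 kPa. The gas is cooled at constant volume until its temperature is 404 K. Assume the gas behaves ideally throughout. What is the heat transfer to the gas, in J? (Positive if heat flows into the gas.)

-1310 J

V₁ = nRT₁/P₁ = 2.38×8.314×448/201 = 44.1 L.
Isochoric: V stays 44.1 L; P/T = const ⇒ T₂ = 404 K, P₂ = 181 kPa.
W = 0 (no volume change).
ΔU = nCvΔT = 2.38×12.5×(404−448) = -1310 J.
Q = ΔU = -1310 J.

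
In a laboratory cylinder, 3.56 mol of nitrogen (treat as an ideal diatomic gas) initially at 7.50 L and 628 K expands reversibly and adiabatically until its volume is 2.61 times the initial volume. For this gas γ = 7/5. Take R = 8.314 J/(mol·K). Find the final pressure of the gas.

P₁ = nRT₁/V₁ = 3.56×8.314×628/7.50 = 2480 kPa.
Adiabatic: TV^(γ−1) = const ⇒ T₂ = 628×(0.383)^0.400 = 428 K; PV^γ = const ⇒ P₂ = 647 kPa.

647 kPa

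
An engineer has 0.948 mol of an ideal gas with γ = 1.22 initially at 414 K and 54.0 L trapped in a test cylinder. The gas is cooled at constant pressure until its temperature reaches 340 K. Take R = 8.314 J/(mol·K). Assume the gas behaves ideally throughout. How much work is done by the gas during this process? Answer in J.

-583 J

P₁ = nRT₁/V₁ = 0.948×8.314×414/54.0 = 60.4 kPa.
Isobaric: P stays 60.4 kPa; V/T = const ⇒ T₂ = 340 K, V₂ = 44.3 L.
W = PΔV = 60.4×(44.3−54.0) kPa·L = -583 J.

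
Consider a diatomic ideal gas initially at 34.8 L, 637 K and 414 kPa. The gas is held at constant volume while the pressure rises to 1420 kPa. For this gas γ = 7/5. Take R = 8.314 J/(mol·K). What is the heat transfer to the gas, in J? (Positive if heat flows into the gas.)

n = P₁V₁/(RT₁) = 414×34.8/(8.314×637) = 2.72 mol.
Isochoric: V stays 34.8 L; P/T = const ⇒ T₂ = 2180 K, P₂ = 1420 kPa.
W = 0 (no volume change).
ΔU = nCvΔT = 2.72×20.8×(2180−637) = 87500 J.
Q = ΔU = 87500 J.

87500 J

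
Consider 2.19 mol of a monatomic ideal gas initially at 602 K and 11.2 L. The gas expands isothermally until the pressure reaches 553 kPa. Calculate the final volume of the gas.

19.8 L

P₁ = nRT₁/V₁ = 2.19×8.314×602/11.2 = 979 kPa.
Isothermal: T stays 602 K; PV = const ⇒ V₂ = 19.8 L, P₂ = 553 kPa.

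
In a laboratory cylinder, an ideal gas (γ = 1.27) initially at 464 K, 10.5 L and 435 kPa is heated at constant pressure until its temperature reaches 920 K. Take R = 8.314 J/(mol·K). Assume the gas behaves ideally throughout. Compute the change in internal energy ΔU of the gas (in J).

n = P₁V₁/(RT₁) = 435×10.5/(8.314×464) = 1.18 mol.
Isobaric: P stays 435 kPa; V/T = const ⇒ T₂ = 920 K, V₂ = 20.8 L.
For an ideal gas ΔU = nCvΔT with Cv = R/(γ−1) = 30.8 J/(mol·K).
ΔU = 1.18×30.8×(920−464) = 16600 J.

16600 J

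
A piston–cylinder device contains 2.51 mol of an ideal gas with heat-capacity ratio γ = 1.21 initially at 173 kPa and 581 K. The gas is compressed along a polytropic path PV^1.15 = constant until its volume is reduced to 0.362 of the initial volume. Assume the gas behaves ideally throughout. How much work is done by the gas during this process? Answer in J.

-13300 J

V₁ = nRT₁/P₁ = 2.51×8.314×581/173 = 70.1 L.
Polytropic n=1.15: T₂ = T₁(V₁/V₂)^(n−1) = 581×(2.76)^0.15 = 677 K; P₂ = P₁(V₁/V₂)^n = 557 kPa.
W = (P₁V₁−P₂V₂)/(n−1) = (173×70.1−557×25.4)/0.15 = -13300 J.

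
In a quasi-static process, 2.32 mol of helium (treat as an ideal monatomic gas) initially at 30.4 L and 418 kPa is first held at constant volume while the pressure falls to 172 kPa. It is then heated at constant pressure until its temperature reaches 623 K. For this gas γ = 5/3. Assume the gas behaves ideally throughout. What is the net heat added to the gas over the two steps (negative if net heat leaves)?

5750 J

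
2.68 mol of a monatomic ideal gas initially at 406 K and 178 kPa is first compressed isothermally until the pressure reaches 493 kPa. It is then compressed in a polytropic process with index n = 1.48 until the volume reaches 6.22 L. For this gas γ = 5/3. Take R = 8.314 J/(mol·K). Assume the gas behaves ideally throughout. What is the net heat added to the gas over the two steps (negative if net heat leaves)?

V₁ = nRT₁/P₁ = 2.68×8.314×406/178 = 50.8 L.
Step 1 — Isothermal: T stays 406 K; PV = const ⇒ V₂ = 18.3 L, P₂ = 493 kPa.
ΔU = 0 (ideal gas, T constant).
W = nRT ln(V₂/V₁) = 2.68×8.314×406×ln(0.361) = -9220 J.
Q = ΔU + W = -9220 J.
State after step 1: P = 493 kPa, V = 18.3 L, T = 406 K.
Step 2 — Polytropic n=1.48: T₂ = T₁(V₁/V₂)^(n−1) = 406×(2.95)^0.48 = 682 K; P₂ = P₁(V₁/V₂)^n = 2440 kPa.
W = (P₁V₁−P₂V₂)/(n−1) = (493×18.3−2440×6.22)/0.48 = -12800 J.
ΔU = nCvΔT = 2.68×12.5×(682−406) = 9240 J.
Q = ΔU + W = -3590 J.
Net over both steps: W = -22000 J, Q = -12800 J, ΔU = 9240 J.

-12800 J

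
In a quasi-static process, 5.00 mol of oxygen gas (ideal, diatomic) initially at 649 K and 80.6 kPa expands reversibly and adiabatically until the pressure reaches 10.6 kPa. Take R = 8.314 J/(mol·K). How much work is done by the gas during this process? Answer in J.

29700 J

V₁ = nRT₁/P₁ = 5.00×8.314×649/80.6 = 335 L.
Adiabatic: T₂/T₁ = (P₂/P₁)^((γ−1)/γ) ⇒ T₂ = 649×(0.132)^0.286 = 364 K; V₂ = 1430 L.
ΔU = nCvΔT = 5.00×20.8×(364−649) = -29700 J.
Q = 0 for an adiabatic process, so W = −ΔU = 29700 J.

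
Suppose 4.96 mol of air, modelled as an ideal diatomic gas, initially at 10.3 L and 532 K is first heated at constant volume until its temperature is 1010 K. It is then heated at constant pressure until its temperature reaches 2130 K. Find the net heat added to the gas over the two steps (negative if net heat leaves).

P₁ = nRT₁/V₁ = 4.96×8.314×532/10.3 = 2130 kPa.
Step 1 — Isochoric: V stays 10.3 L; P/T = const ⇒ T₂ = 1010 K, P₂ = 4040 kPa.
W = 0 (no volume change).
ΔU = nCvΔT = 4.96×20.8×(1010−532) = 49300 J.
Q = ΔU = 49300 J.
State after step 1: P = 4040 kPa, V = 10.3 L, T = 1010 K.
Step 2 — Isobaric: P stays 4040 kPa; V/T = const ⇒ T₂ = 2130 K, V₂ = 21.7 L.
W = PΔV = 4040×(21.7−10.3) kPa·L = 46200 J.
ΔU = nCvΔT = 4.96×20.8×(2130−1010) = 115000 J.
Q = ΔU + W = nCpΔT = 162000 J.
Net over both steps: W = 46200 J, Q = 211000 J, ΔU = 165000 J.

211000 J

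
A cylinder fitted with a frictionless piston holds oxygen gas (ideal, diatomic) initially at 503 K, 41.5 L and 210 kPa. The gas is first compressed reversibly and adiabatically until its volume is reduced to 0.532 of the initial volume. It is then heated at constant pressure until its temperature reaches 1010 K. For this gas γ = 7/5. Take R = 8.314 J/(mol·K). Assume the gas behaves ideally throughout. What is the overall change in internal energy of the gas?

22000 J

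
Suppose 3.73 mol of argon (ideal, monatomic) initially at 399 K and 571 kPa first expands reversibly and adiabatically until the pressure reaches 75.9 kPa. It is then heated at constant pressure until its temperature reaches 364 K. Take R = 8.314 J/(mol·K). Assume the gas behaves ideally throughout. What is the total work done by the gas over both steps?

16000 J

V₁ = nRT₁/P₁ = 3.73×8.314×399/571 = 21.7 L.
Step 1 — Adiabatic: T₂/T₁ = (P₂/P₁)^((γ−1)/γ) ⇒ T₂ = 399×(0.133)^0.400 = 178 K; V₂ = 72.7 L.
ΔU = nCvΔT = 3.73×12.5×(178−399) = -10300 J.
Q = 0 for an adiabatic process, so W = −ΔU = 10300 J.
State after step 1: P = 75.9 kPa, V = 72.7 L, T = 178 K.
Step 2 — Isobaric: P stays 75.9 kPa; V/T = const ⇒ T₂ = 364 K, V₂ = 149 L.
W = PΔV = 75.9×(149−72.7) kPa·L = 5770 J.
ΔU = nCvΔT = 3.73×12.5×(364−178) = 8650 J.
Q = ΔU + W = nCpΔT = 14400 J.
Net over both steps: W = 16000 J, Q = 14400 J, ΔU = -1630 J.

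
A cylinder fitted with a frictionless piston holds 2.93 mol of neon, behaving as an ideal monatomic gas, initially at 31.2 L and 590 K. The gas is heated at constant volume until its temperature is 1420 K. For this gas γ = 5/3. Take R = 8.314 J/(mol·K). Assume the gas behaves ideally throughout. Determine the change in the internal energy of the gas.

P₁ = nRT₁/V₁ = 2.93×8.314×590/31.2 = 461 kPa.
Isochoric: V stays 31.2 L; P/T = const ⇒ T₂ = 1420 K, P₂ = 1110 kPa.
For an ideal gas ΔU = nCvΔT with Cv = (3/2)R = 12.5 J/(mol·K).
ΔU = 2.93×12.5×(1420−590) = 30300 J.

30300 J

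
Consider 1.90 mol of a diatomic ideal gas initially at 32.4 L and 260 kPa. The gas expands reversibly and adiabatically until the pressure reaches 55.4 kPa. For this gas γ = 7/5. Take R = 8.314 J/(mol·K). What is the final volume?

T₁ = P₁V₁/(nR) = 260×32.4/(1.90×8.314) = 533 K.
Adiabatic: T₂/T₁ = (P₂/P₁)^((γ−1)/γ) ⇒ T₂ = 533×(0.213)^0.286 = 343 K; V₂ = 97.8 L.

97.8 L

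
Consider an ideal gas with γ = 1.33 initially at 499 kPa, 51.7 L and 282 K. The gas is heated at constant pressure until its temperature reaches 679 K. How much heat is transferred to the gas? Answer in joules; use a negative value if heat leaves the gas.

146000 J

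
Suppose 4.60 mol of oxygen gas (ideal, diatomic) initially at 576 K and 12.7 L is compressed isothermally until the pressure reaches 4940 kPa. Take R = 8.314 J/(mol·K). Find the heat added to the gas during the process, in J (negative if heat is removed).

P₁ = nRT₁/V₁ = 4.60×8.314×576/12.7 = 1730 kPa.
Isothermal: T stays 576 K; PV = const ⇒ V₂ = 4.46 L, P₂ = 4940 kPa.
ΔU = 0 (ideal gas, T constant).
W = nRT ln(V₂/V₁) = 4.60×8.314×576×ln(0.351) = -23100 J.
Q = ΔU + W = -23100 J.

-23100 J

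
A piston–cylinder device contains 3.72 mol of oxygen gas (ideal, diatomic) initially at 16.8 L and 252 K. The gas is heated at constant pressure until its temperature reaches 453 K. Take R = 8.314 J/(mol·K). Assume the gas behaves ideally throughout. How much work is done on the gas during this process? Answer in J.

P₁ = nRT₁/V₁ = 3.72×8.314×252/16.8 = 464 kPa.
Isobaric: P stays 464 kPa; V/T = const ⇒ T₂ = 453 K, V₂ = 30.2 L.
W = PΔV = 464×(30.2−16.8) kPa·L = 6220 J.
Work done on the gas = −W_by = -6220 J.

-6220 J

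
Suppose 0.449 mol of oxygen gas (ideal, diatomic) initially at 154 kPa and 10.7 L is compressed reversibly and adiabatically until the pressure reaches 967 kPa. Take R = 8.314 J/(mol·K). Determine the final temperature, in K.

746 K

T₁ = P₁V₁/(nR) = 154×10.7/(0.449×8.314) = 441 K.
Adiabatic: T₂/T₁ = (P₂/P₁)^((γ−1)/γ) ⇒ T₂ = 441×(6.28)^0.286 = 746 K; V₂ = 2.88 L.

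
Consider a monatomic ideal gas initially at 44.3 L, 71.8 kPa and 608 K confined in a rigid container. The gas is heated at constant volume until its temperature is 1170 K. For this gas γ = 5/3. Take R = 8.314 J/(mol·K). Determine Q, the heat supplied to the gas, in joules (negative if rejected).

n = P₁V₁/(RT₁) = 71.8×44.3/(8.314×608) = 0.629 mol.
Isochoric: V stays 44.3 L; P/T = const ⇒ T₂ = 1170 K, P₂ = 138 kPa.
W = 0 (no volume change).
ΔU = nCvΔT = 0.629×12.5×(1170−608) = 4410 J.
Q = ΔU = 4410 J.

4410 J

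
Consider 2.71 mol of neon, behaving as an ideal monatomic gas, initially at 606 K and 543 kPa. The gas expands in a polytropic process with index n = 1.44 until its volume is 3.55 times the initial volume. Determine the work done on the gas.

-13300 J

V₁ = nRT₁/P₁ = 2.71×8.314×606/543 = 25.1 L.
Polytropic n=1.44: T₂ = T₁(V₁/V₂)^(n−1) = 606×(0.282)^0.44 = 347 K; P₂ = P₁(V₁/V₂)^n = 87.6 kPa.
W = (P₁V₁−P₂V₂)/(n−1) = (543×25.1−87.6×89.3)/0.44 = 13300 J.
Work done on the gas = −W_by = -13300 J.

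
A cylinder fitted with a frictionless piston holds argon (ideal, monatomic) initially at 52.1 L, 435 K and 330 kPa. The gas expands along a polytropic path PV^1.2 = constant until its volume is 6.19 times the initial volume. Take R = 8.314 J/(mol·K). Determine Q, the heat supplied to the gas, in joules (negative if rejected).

n = P₁V₁/(RT₁) = 330×52.1/(8.314×435) = 4.75 mol.
Polytropic n=1.2: T₂ = T₁(V₁/V₂)^(n−1) = 435×(0.162)^0.20 = 302 K; P₂ = P₁(V₁/V₂)^n = 37.0 kPa.
W = (P₁V₁−P₂V₂)/(n−1) = (330×52.1−37.0×322)/0.20 = 26300 J.
ΔU = nCvΔT = 4.75×12.5×(302−435) = -7880 J.
Q = ΔU + W = 18400 J.

18400 J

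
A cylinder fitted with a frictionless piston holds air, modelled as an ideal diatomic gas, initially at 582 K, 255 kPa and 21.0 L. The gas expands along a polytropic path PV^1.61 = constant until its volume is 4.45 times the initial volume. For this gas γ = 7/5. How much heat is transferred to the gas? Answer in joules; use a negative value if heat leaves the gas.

n = P₁V₁/(RT₁) = 255×21.0/(8.314×582) = 1.11 mol.
Polytropic n=1.61: T₂ = T₁(V₁/V₂)^(n−1) = 582×(0.225)^0.61 = 234 K; P₂ = P₁(V₁/V₂)^n = 23.1 kPa.
W = (P₁V₁−P₂V₂)/(n−1) = (255×21.0−23.1×93.5)/0.61 = 5250 J.
ΔU = nCvΔT = 1.11×20.8×(234−582) = -8000 J.
Q = ΔU + W = -2750 J.

-2750 J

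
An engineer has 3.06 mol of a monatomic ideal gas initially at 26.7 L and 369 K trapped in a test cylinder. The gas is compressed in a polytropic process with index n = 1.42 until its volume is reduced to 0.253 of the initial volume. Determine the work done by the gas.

P₁ = nRT₁/V₁ = 3.06×8.314×369/26.7 = 352 kPa.
Polytropic n=1.42: T₂ = T₁(V₁/V₂)^(n−1) = 369×(3.95)^0.42 = 657 K; P₂ = P₁(V₁/V₂)^n = 2480 kPa.
W = (P₁V₁−P₂V₂)/(n−1) = (352×26.7−2480×6.76)/0.42 = -17500 J.

-17500 J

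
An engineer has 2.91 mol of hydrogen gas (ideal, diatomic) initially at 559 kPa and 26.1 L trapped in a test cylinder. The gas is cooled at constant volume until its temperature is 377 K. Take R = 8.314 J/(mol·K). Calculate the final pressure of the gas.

349 kPa

T₁ = P₁V₁/(nR) = 559×26.1/(2.91×8.314) = 603 K.
Isochoric: V stays 26.1 L; P/T = const ⇒ T₂ = 377 K, P₂ = 349 kPa.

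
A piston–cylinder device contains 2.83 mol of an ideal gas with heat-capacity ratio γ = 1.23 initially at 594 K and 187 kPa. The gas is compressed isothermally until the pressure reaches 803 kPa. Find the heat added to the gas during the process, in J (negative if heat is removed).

-20400 J

V₁ = nRT₁/P₁ = 2.83×8.314×594/187 = 74.7 L.
Isothermal: T stays 594 K; PV = const ⇒ V₂ = 17.4 L, P₂ = 803 kPa.
ΔU = 0 (ideal gas, T constant).
W = nRT ln(V₂/V₁) = 2.83×8.314×594×ln(0.233) = -20400 J.
Q = ΔU + W = -20400 J.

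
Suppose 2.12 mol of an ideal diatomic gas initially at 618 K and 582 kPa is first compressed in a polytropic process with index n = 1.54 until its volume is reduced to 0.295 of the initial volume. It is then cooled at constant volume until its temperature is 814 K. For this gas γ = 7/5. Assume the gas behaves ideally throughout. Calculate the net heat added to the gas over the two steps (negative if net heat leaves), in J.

V₁ = nRT₁/P₁ = 2.12×8.314×618/582 = 18.7 L.
Step 1 — Polytropic n=1.54: T₂ = T₁(V₁/V₂)^(n−1) = 618×(3.39)^0.54 = 1190 K; P₂ = P₁(V₁/V₂)^n = 3810 kPa.
W = (P₁V₁−P₂V₂)/(n−1) = (582×18.7−3810×5.52)/0.54 = -18800 J.
ΔU = nCvΔT = 2.12×20.8×(1190−618) = 25400 J.
Q = ΔU + W = 6590 J.
State after step 1: P = 3810 kPa, V = 5.52 L, T = 1190 K.
Step 2 — Isochoric: V stays 5.52 L; P/T = const ⇒ T₂ = 814 K, P₂ = 2600 kPa.
W = 0 (no volume change).
ΔU = nCvΔT = 2.12×20.8×(814−1190) = -16800 J.
Q = ΔU = -16800 J.
Net over both steps: W = -18800 J, Q = -10200 J, ΔU = 8640 J.

-10200 J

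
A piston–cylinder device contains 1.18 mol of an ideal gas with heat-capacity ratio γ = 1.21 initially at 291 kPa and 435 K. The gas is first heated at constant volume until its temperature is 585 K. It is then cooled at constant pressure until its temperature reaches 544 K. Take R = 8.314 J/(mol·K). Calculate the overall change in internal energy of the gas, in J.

V₁ = nRT₁/P₁ = 1.18×8.314×435/291 = 14.7 L.
Step 1 — Isochoric: V stays 14.7 L; P/T = const ⇒ T₂ = 585 K, P₂ = 391 kPa.
W = 0 (no volume change).
ΔU = nCvΔT = 1.18×39.6×(585−435) = 7010 J.
Q = ΔU = 7010 J.
State after step 1: P = 391 kPa, V = 14.7 L, T = 585 K.
Step 2 — Isobaric: P stays 391 kPa; V/T = const ⇒ T₂ = 544 K, V₂ = 13.6 L.
W = PΔV = 391×(13.6−14.7) kPa·L = -402 J.
ΔU = nCvΔT = 1.18×39.6×(544−585) = -1920 J.
Q = ΔU + W = nCpΔT = -2320 J.
Net over both steps: W = -402 J, Q = 4690 J, ΔU = 5090 J.

5090 J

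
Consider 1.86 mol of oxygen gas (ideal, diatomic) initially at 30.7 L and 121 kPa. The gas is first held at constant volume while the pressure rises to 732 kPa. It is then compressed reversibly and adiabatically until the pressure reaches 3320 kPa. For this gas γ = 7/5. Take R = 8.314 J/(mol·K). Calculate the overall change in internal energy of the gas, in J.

77200 J

T₁ = P₁V₁/(nR) = 121×30.7/(1.86×8.314) = 240 K.
Step 1 — Isochoric: V stays 30.7 L; P/T = const ⇒ T₂ = 1450 K, P₂ = 732 kPa.
W = 0 (no volume change).
ΔU = nCvΔT = 1.86×20.8×(1450−240) = 46900 J.
Q = ΔU = 46900 J.
State after step 1: P = 732 kPa, V = 30.7 L, T = 1450 K.
Step 2 — Adiabatic: T₂/T₁ = (P₂/P₁)^((γ−1)/γ) ⇒ T₂ = 1450×(4.54)^0.286 = 2240 K; V₂ = 10.4 L.
ΔU = nCvΔT = 1.86×20.8×(2240−1450) = 30400 J.
Q = 0 for an adiabatic process, so W = −ΔU = -30400 J.
Net over both steps: W = -30400 J, Q = 46900 J, ΔU = 77200 J.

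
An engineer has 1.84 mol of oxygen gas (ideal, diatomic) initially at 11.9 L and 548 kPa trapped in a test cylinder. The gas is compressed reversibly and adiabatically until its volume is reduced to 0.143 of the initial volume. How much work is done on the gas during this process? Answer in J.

19200 J

T₁ = P₁V₁/(nR) = 548×11.9/(1.84×8.314) = 426 K.
Adiabatic: TV^(γ−1) = const ⇒ T₂ = 426×(6.99)^0.400 = 928 K; PV^γ = const ⇒ P₂ = 8340 kPa.
ΔU = nCvΔT = 1.84×20.8×(928−426) = 19200 J.
Q = 0 for an adiabatic process, so W = −ΔU = -19200 J.
Work done on the gas = −W_by = 19200 J.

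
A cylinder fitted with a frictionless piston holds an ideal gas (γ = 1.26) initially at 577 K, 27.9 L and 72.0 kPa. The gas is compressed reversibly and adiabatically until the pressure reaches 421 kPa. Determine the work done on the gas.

3400 J

n = P₁V₁/(RT₁) = 72.0×27.9/(8.314×577) = 0.419 mol.
Adiabatic: T₂/T₁ = (P₂/P₁)^((γ−1)/γ) ⇒ T₂ = 577×(5.85)^0.206 = 831 K; V₂ = 6.87 L.
ΔU = nCvΔT = 0.419×32.0×(831−577) = 3400 J.
Q = 0 for an adiabatic process, so W = −ΔU = -3400 J.
Work done on the gas = −W_by = 3400 J.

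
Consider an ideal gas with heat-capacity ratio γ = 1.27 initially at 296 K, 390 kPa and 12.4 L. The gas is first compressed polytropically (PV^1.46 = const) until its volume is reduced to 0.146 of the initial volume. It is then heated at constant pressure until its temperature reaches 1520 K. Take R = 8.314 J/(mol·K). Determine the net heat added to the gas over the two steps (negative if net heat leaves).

72200 J

n = P₁V₁/(RT₁) = 390×12.4/(8.314×296) = 1.97 mol.
Step 1 — Polytropic n=1.46: T₂ = T₁(V₁/V₂)^(n−1) = 296×(6.85)^0.46 = 717 K; P₂ = P₁(V₁/V₂)^n = 6470 kPa.
W = (P₁V₁−P₂V₂)/(n−1) = (390×12.4−6470×1.81)/0.46 = -15000 J.
ΔU = nCvΔT = 1.97×30.8×(717−296) = 25500 J.
Q = ΔU + W = 10500 J.
State after step 1: P = 6470 kPa, V = 1.81 L, T = 717 K.
Step 2 — Isobaric: P stays 6470 kPa; V/T = const ⇒ T₂ = 1520 K, V₂ = 3.84 L.
W = PΔV = 6470×(3.84−1.81) kPa·L = 13100 J.
ΔU = nCvΔT = 1.97×30.8×(1520−717) = 48600 J.
Q = ΔU + W = nCpΔT = 61700 J.
Net over both steps: W = -1850 J, Q = 72200 J, ΔU = 74100 J.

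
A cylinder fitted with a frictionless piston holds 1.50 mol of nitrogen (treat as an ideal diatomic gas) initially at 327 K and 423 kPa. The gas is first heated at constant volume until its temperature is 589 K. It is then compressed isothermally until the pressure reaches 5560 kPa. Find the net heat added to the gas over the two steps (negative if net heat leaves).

-6430 J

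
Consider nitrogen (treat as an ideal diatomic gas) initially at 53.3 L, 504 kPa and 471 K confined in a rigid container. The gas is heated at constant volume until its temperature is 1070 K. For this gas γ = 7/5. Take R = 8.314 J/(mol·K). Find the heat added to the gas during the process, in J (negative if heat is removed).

85400 J

n = P₁V₁/(RT₁) = 504×53.3/(8.314×471) = 6.86 mol.
Isochoric: V stays 53.3 L; P/T = const ⇒ T₂ = 1070 K, P₂ = 1140 kPa.
W = 0 (no volume change).
ΔU = nCvΔT = 6.86×20.8×(1070−471) = 85400 J.
Q = ΔU = 85400 J.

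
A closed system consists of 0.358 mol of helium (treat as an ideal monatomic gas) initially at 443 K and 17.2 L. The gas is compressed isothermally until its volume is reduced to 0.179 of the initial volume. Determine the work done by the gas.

P₁ = nRT₁/V₁ = 0.358×8.314×443/17.2 = 76.7 kPa.
Isothermal: T stays 443 K; PV = const ⇒ V₂ = 3.08 L, P₂ = 428 kPa.
W = nRT ln(V₂/V₁) = 0.358×8.314×443×ln(0.179) = -2270 J.

-2270 J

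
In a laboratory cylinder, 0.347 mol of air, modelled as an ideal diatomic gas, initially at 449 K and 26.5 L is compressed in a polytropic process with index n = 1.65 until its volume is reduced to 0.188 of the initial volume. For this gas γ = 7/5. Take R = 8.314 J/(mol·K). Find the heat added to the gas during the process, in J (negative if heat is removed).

2450 J

P₁ = nRT₁/V₁ = 0.347×8.314×449/26.5 = 48.9 kPa.
Polytropic n=1.65: T₂ = T₁(V₁/V₂)^(n−1) = 449×(5.32)^0.65 = 1330 K; P₂ = P₁(V₁/V₂)^n = 771 kPa.
W = (P₁V₁−P₂V₂)/(n−1) = (48.9×26.5−771×4.98)/0.65 = -3910 J.
ΔU = nCvΔT = 0.347×20.8×(1330−449) = 6360 J.
Q = ΔU + W = 2450 J.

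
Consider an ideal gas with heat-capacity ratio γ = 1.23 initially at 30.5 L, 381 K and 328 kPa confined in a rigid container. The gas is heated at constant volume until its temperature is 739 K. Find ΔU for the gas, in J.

n = P₁V₁/(RT₁) = 328×30.5/(8.314×381) = 3.16 mol.
Isochoric: V stays 30.5 L; P/T = const ⇒ T₂ = 739 K, P₂ = 636 kPa.
For an ideal gas ΔU = nCvΔT with Cv = R/(γ−1) = 36.1 J/(mol·K).
ΔU = 3.16×36.1×(739−381) = 40900 J.

40900 J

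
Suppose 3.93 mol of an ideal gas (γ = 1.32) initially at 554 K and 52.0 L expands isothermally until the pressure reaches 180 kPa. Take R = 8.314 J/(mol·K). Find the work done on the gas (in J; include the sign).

P₁ = nRT₁/V₁ = 3.93×8.314×554/52.0 = 348 kPa.
Isothermal: T stays 554 K; PV = const ⇒ V₂ = 101 L, P₂ = 180 kPa.
W = nRT ln(V₂/V₁) = 3.93×8.314×554×ln(1.93) = 11900 J.
Work done on the gas = −W_by = -11900 J.

-11900 J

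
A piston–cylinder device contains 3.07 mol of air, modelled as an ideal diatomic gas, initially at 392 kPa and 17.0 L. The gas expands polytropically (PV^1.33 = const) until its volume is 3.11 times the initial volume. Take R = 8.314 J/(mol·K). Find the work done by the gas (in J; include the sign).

6310 J

T₁ = P₁V₁/(nR) = 392×17.0/(3.07×8.314) = 261 K.
Polytropic n=1.33: T₂ = T₁(V₁/V₂)^(n−1) = 261×(0.322)^0.33 = 180 K; P₂ = P₁(V₁/V₂)^n = 86.7 kPa.
W = (P₁V₁−P₂V₂)/(n−1) = (392×17.0−86.7×52.9)/0.33 = 6310 J.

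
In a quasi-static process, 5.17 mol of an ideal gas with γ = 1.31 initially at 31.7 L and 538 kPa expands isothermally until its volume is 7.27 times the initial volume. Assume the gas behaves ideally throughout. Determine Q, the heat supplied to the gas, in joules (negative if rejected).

T₁ = P₁V₁/(nR) = 538×31.7/(5.17×8.314) = 397 K.
Isothermal: T stays 397 K; PV = const ⇒ V₂ = 230 L, P₂ = 74.0 kPa.
ΔU = 0 (ideal gas, T constant).
W = nRT ln(V₂/V₁) = 5.17×8.314×397×ln(7.27) = 33800 J.
Q = ΔU + W = 33800 J.

33800 J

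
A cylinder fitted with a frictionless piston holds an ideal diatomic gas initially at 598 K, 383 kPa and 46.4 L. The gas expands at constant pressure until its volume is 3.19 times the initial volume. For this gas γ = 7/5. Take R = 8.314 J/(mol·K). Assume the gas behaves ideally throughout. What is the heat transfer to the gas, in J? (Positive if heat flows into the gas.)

136000 J

n = P₁V₁/(RT₁) = 383×46.4/(8.314×598) = 3.57 mol.
Isobaric: P stays 383 kPa; V/T = const ⇒ T₂ = 1910 K, V₂ = 148 L.
W = PΔV = 383×(148−46.4) kPa·L = 38900 J.
ΔU = nCvΔT = 3.57×20.8×(1910−598) = 97300 J.
Q = ΔU + W = nCpΔT = 136000 J.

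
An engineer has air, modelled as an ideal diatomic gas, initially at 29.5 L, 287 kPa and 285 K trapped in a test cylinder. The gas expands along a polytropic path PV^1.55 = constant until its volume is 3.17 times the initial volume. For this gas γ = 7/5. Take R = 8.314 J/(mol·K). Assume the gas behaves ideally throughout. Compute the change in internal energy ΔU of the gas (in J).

-9940 J

n = P₁V₁/(RT₁) = 287×29.5/(8.314×285) = 3.57 mol.
Polytropic n=1.55: T₂ = T₁(V₁/V₂)^(n−1) = 285×(0.315)^0.55 = 151 K; P₂ = P₁(V₁/V₂)^n = 48.0 kPa.
For an ideal gas ΔU = nCvΔT with Cv = (5/2)R = 20.8 J/(mol·K).
ΔU = 3.57×20.8×(151−285) = -9940 J.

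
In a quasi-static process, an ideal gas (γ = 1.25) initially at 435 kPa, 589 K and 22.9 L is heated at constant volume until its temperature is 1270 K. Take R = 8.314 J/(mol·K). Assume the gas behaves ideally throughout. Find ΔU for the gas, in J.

n = P₁V₁/(RT₁) = 435×22.9/(8.314×589) = 2.03 mol.
Isochoric: V stays 22.9 L; P/T = const ⇒ T₂ = 1270 K, P₂ = 938 kPa.
For an ideal gas ΔU = nCvΔT with Cv = R/(γ−1) = 33.3 J/(mol·K).
ΔU = 2.03×33.3×(1270−589) = 46100 J.

46100 J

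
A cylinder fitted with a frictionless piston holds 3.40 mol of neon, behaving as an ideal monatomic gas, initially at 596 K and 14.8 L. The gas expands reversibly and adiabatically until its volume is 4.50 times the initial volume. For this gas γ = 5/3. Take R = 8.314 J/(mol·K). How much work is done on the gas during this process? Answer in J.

P₁ = nRT₁/V₁ = 3.40×8.314×596/14.8 = 1140 kPa.
Adiabatic: TV^(γ−1) = const ⇒ T₂ = 596×(0.222)^0.667 = 219 K; PV^γ = const ⇒ P₂ = 92.8 kPa.
ΔU = nCvΔT = 3.40×12.5×(219−596) = -16000 J.
Q = 0 for an adiabatic process, so W = −ΔU = 16000 J.
Work done on the gas = −W_by = -16000 J.

-16000 J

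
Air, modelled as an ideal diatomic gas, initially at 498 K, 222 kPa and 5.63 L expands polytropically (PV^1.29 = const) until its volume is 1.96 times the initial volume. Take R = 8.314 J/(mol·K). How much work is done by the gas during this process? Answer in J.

764 J

n = P₁V₁/(RT₁) = 222×5.63/(8.314×498) = 0.302 mol.
Polytropic n=1.29: T₂ = T₁(V₁/V₂)^(n−1) = 498×(0.510)^0.29 = 410 K; P₂ = P₁(V₁/V₂)^n = 93.2 kPa.
W = (P₁V₁−P₂V₂)/(n−1) = (222×5.63−93.2×11.0)/0.29 = 764 J.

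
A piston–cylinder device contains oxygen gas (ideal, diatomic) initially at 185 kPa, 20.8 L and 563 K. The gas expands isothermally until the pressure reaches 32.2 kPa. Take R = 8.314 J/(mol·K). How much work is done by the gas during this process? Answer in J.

n = P₁V₁/(RT₁) = 185×20.8/(8.314×563) = 0.822 mol.
Isothermal: T stays 563 K; PV = const ⇒ V₂ = 120 L, P₂ = 32.2 kPa.
W = nRT ln(V₂/V₁) = 0.822×8.314×563×ln(5.75) = 6730 J.

6730 J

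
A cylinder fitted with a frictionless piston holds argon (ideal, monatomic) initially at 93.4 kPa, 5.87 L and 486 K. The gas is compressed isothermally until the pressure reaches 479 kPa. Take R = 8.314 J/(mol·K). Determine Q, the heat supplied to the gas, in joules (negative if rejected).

n = P₁V₁/(RT₁) = 93.4×5.87/(8.314×486) = 0.136 mol.
Isothermal: T stays 486 K; PV = const ⇒ V₂ = 1.14 L, P₂ = 479 kPa.
ΔU = 0 (ideal gas, T constant).
W = nRT ln(V₂/V₁) = 0.136×8.314×486×ln(0.195) = -896 J.
Q = ΔU + W = -896 J.

-896 J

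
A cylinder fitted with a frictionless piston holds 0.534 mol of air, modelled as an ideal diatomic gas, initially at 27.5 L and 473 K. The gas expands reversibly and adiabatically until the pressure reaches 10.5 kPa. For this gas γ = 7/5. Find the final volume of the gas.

113 L

P₁ = nRT₁/V₁ = 0.534×8.314×473/27.5 = 76.4 kPa.
Adiabatic: T₂/T₁ = (P₂/P₁)^((γ−1)/γ) ⇒ T₂ = 473×(0.138)^0.286 = 268 K; V₂ = 113 L.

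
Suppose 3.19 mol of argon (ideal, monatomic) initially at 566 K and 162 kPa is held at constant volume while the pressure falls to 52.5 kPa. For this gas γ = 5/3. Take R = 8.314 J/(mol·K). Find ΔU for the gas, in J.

V₁ = nRT₁/P₁ = 3.19×8.314×566/162 = 92.7 L.
Isochoric: V stays 92.7 L; P/T = const ⇒ T₂ = 183 K, P₂ = 52.5 kPa.
For an ideal gas ΔU = nCvΔT with Cv = (3/2)R = 12.5 J/(mol·K).
ΔU = 3.19×12.5×(183−566) = -15200 J.

-15200 J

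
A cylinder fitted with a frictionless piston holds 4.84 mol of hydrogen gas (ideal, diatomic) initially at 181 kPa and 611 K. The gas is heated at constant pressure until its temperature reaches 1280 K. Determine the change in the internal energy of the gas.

67300 J

V₁ = nRT₁/P₁ = 4.84×8.314×611/181 = 136 L.
Isobaric: P stays 181 kPa; V/T = const ⇒ T₂ = 1280 K, V₂ = 285 L.
For an ideal gas ΔU = nCvΔT with Cv = (5/2)R = 20.8 J/(mol·K).
ΔU = 4.84×20.8×(1280−611) = 67300 J.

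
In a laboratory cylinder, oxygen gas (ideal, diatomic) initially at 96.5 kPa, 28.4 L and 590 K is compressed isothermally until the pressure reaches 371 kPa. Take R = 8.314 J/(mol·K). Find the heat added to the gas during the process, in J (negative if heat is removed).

-3690 J

n = P₁V₁/(RT₁) = 96.5×28.4/(8.314×590) = 0.559 mol.
Isothermal: T stays 590 K; PV = const ⇒ V₂ = 7.39 L, P₂ = 371 kPa.
ΔU = 0 (ideal gas, T constant).
W = nRT ln(V₂/V₁) = 0.559×8.314×590×ln(0.260) = -3690 J.
Q = ΔU + W = -3690 J.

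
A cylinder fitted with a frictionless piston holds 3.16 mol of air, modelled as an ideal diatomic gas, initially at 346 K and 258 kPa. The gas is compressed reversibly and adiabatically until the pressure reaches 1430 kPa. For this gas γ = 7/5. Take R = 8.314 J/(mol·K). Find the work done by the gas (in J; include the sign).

-14300 J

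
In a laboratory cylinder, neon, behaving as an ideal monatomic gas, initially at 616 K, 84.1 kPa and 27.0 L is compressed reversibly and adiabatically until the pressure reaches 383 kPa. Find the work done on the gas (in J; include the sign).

2840 J

n = P₁V₁/(RT₁) = 84.1×27.0/(8.314×616) = 0.443 mol.
Adiabatic: T₂/T₁ = (P₂/P₁)^((γ−1)/γ) ⇒ T₂ = 616×(4.55)^0.400 = 1130 K; V₂ = 10.9 L.
ΔU = nCvΔT = 0.443×12.5×(1130−616) = 2840 J.
Q = 0 for an adiabatic process, so W = −ΔU = -2840 J.
Work done on the gas = −W_by = 2840 J.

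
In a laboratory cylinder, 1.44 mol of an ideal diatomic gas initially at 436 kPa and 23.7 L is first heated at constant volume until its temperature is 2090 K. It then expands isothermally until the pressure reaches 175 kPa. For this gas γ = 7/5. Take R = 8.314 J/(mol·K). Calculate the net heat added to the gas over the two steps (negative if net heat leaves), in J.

T₁ = P₁V₁/(nR) = 436×23.7/(1.44×8.314) = 863 K.
Step 1 — Isochoric: V stays 23.7 L; P/T = const ⇒ T₂ = 2090 K, P₂ = 1060 kPa.
W = 0 (no volume change).
ΔU = nCvΔT = 1.44×20.8×(2090−863) = 36700 J.
Q = ΔU = 36700 J.
State after step 1: P = 1060 kPa, V = 23.7 L, T = 2090 K.
Step 2 — Isothermal: T stays 2090 K; PV = const ⇒ V₂ = 143 L, P₂ = 175 kPa.
ΔU = 0 (ideal gas, T constant).
W = nRT ln(V₂/V₁) = 1.44×8.314×2090×ln(6.03) = 45000 J.
Q = ΔU + W = 45000 J.
Net over both steps: W = 45000 J, Q = 81700 J, ΔU = 36700 J.

81700 J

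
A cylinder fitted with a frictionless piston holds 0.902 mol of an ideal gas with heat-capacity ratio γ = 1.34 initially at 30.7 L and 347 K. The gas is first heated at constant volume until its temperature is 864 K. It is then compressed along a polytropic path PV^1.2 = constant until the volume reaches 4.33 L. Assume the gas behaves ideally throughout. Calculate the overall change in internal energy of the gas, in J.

P₁ = nRT₁/V₁ = 0.902×8.314×347/30.7 = 84.8 kPa.
Step 1 — Isochoric: V stays 30.7 L; P/T = const ⇒ T₂ = 864 K, P₂ = 211 kPa.
W = 0 (no volume change).
ΔU = nCvΔT = 0.902×24.5×(864−347) = 11400 J.
Q = ΔU = 11400 J.
State after step 1: P = 211 kPa, V = 30.7 L, T = 864 K.
Step 2 — Polytropic n=1.2: T₂ = T₁(V₁/V₂)^(n−1) = 864×(7.09)^0.20 = 1280 K; P₂ = P₁(V₁/V₂)^n = 2210 kPa.
W = (P₁V₁−P₂V₂)/(n−1) = (211×30.7−2210×4.33)/0.20 = -15500 J.
ΔU = nCvΔT = 0.902×24.5×(1280−864) = 9140 J.
Q = ΔU + W = -6400 J.
Net over both steps: W = -15500 J, Q = 5010 J, ΔU = 20500 J.

20500 J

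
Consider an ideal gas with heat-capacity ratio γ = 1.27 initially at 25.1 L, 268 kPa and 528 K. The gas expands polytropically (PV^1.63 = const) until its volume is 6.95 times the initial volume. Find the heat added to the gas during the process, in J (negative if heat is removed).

-10000 J

n = P₁V₁/(RT₁) = 268×25.1/(8.314×528) = 1.53 mol.
Polytropic n=1.63: T₂ = T₁(V₁/V₂)^(n−1) = 528×(0.144)^0.63 = 156 K; P₂ = P₁(V₁/V₂)^n = 11.4 kPa.
W = (P₁V₁−P₂V₂)/(n−1) = (268×25.1−11.4×174)/0.63 = 7530 J.
ΔU = nCvΔT = 1.53×30.8×(156−528) = -17600 J.
Q = ΔU + W = -10000 J.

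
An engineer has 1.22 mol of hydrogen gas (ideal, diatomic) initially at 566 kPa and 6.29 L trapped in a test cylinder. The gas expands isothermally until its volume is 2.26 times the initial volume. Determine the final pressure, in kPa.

250 kPa

T₁ = P₁V₁/(nR) = 566×6.29/(1.22×8.314) = 351 K.
Isothermal: T stays 351 K; PV = const ⇒ V₂ = 14.2 L, P₂ = 250 kPa.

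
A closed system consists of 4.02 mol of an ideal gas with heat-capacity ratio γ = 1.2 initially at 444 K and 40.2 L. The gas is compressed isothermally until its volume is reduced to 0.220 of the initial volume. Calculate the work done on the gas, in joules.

22500 J

P₁ = nRT₁/V₁ = 4.02×8.314×444/40.2 = 369 kPa.
Isothermal: T stays 444 K; PV = const ⇒ V₂ = 8.84 L, P₂ = 1680 kPa.
W = nRT ln(V₂/V₁) = 4.02×8.314×444×ln(0.220) = -22500 J.
Work done on the gas = −W_by = 22500 J.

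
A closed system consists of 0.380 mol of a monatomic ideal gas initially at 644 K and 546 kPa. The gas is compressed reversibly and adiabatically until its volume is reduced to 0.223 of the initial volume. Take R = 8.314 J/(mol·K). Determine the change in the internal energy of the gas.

5250 J

V₁ = nRT₁/P₁ = 0.380×8.314×644/546 = 3.73 L.
Adiabatic: TV^(γ−1) = const ⇒ T₂ = 644×(4.48)^0.667 = 1750 K; PV^γ = const ⇒ P₂ = 6660 kPa.
For an ideal gas ΔU = nCvΔT with Cv = (3/2)R = 12.5 J/(mol·K).
ΔU = 0.380×12.5×(1750−644) = 5250 J.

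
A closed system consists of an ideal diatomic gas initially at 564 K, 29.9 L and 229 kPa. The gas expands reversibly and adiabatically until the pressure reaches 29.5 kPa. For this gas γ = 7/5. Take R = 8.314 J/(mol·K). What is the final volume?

129 L

Adiabatic: T₂/T₁ = (P₂/P₁)^((γ−1)/γ) ⇒ T₂ = 564×(0.129)^0.286 = 314 K; V₂ = 129 L.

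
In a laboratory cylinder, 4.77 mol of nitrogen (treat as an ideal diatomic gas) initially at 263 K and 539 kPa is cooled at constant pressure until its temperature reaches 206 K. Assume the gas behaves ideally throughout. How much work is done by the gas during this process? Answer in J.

V₁ = nRT₁/P₁ = 4.77×8.314×263/539 = 19.4 L.
Isobaric: P stays 539 kPa; V/T = const ⇒ T₂ = 206 K, V₂ = 15.2 L.
W = PΔV = 539×(15.2−19.4) kPa·L = -2260 J.

-2260 J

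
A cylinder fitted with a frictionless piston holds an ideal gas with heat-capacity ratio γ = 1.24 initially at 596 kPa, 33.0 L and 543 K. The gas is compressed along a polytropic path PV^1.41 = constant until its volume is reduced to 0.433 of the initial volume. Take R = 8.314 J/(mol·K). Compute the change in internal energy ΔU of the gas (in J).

33600 J

n = P₁V₁/(RT₁) = 596×33.0/(8.314×543) = 4.36 mol.
Polytropic n=1.41: T₂ = T₁(V₁/V₂)^(n−1) = 543×(2.31)^0.41 = 765 K; P₂ = P₁(V₁/V₂)^n = 1940 kPa.
For an ideal gas ΔU = nCvΔT with Cv = R/(γ−1) = 34.6 J/(mol·K).
ΔU = 4.36×34.6×(765−543) = 33600 J.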